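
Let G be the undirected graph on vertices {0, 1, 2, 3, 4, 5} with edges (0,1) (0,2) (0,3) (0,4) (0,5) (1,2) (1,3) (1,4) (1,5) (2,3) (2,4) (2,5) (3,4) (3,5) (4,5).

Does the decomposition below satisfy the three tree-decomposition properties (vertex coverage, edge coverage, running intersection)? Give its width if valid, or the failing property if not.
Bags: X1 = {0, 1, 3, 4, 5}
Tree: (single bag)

No — vertex 2 appears in no bag.

A tree decomposition must satisfy three properties: every vertex lies in some bag; for every edge, both endpoints lie together in some bag; and for every vertex, the bags containing it form a connected subtree. Here vertex 2 appears in no bag, so the decomposition is invalid.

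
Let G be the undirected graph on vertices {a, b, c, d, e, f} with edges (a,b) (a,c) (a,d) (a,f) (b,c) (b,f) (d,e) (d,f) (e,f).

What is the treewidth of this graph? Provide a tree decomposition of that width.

The largest bag has 3 vertices, giving width 2; this decomposition certifies tw(G) ≤ 2. On the other hand G contains the 3-clique {a, b, c}. A clique must lie in a single bag of any decomposition, so no decomposition can have width below 2. The upper and lower bounds meet at 2, so that is the treewidth.

Treewidth 2.
Bags: B1 = {a, b, f}  B2 = {a, d, f}  B3 = {a, b, c}  B4 = {d, e, f}
Tree: B1–B2, B1–B3, B2–B4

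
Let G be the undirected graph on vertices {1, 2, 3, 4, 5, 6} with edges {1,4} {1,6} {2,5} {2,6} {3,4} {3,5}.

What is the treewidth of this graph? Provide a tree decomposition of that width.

Treewidth 2.
One such decomposition:
Bags: B1 = {3, 4, 5}  B2 = {2, 4, 5}  B3 = {2, 4, 6}  B4 = {1, 4, 6}
Tree: B1–B2, B2–B3, B3–B4

The largest bag has 3 vertices, giving width 2; this decomposition certifies tw(G) ≤ 2. The edges 4–3–5–2–6–1–4 form a cycle, so G is not a tree and its treewidth is at least 2. The upper and lower bounds meet at 2, so that is the treewidth.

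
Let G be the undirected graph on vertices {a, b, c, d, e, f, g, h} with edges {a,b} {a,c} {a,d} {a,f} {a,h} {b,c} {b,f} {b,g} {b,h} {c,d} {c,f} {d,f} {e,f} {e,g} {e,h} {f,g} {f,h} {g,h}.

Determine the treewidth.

A width-3 tree decomposition is:
Bags: B1 = {a, b, f, h}  B2 = {b, f, g, h}  B3 = {a, b, c, f}  B4 = {a, c, d, f}  B5 = {e, f, g, h}
Tree: B1–B2, B1–B3, B3–B4, B2–B5
Every bag has size at most 4, so the width is 4 − 1 = 3 and tw(G) ≤ 3. On the other hand G contains the 4-clique {a, c, d, f}. A clique must lie in a single bag of any decomposition, so no decomposition can have width below 3. Combining the bounds, tw(G) = 3.

3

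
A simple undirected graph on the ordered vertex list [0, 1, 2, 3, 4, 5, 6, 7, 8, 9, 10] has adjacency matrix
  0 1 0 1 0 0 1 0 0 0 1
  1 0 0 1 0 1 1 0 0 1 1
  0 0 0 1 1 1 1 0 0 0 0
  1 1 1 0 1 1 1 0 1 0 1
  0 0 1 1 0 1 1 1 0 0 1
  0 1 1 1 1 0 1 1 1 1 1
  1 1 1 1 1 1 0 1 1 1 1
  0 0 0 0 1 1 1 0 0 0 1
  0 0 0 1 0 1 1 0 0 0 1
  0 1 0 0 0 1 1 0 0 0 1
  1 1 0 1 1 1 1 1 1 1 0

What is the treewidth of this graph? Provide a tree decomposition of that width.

Every bag has size at most 5, so the width is 5 − 1 = 4 and tw(G) ≤ 4. For the lower bound, the 5 vertices {0, 1, 3, 6, 10} are pairwise adjacent, and any tree decomposition puts a clique entirely inside one bag — forcing width ≥ 4. Therefore the treewidth is 4.

Treewidth 4.
One such decomposition:
Bags: B1 = {1, 3, 5, 6, 10}  B2 = {3, 4, 5, 6, 10}  B3 = {4, 5, 6, 7, 10}  B4 = {2, 3, 4, 5, 6}  B5 = {0, 1, 3, 6, 10}  B6 = {1, 5, 6, 9, 10}  B7 = {3, 5, 6, 8, 10}
Tree: B1–B2, B2–B3, B2–B4, B1–B5, B1–B6, B2–B7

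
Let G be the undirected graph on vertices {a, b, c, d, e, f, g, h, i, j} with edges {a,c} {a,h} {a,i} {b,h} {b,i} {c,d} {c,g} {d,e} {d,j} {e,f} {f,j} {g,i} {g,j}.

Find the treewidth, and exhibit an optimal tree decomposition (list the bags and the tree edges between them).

Treewidth 2.
One optimal decomposition is:
Bags: B1 = {a, b, h}  B2 = {a, b, i}  B3 = {a, c, i}  B4 = {c, g, i}  B5 = {c, d, g}  B6 = {d, g, j}  B7 = {d, e, j}  B8 = {e, f, j}
Tree: B1–B2, B2–B3, B3–B4, B4–B5, B5–B6, B6–B7, B7–B8

Every bag has size at most 3, so the width is 3 − 1 = 2 and tw(G) ≤ 2. Since h–b–i–a–h is a cycle in G, G is not acyclic. Forests are exactly the graphs of treewidth ≤ 1, so tw(G) ≥ 2. Hence tw(G) = 2 exactly.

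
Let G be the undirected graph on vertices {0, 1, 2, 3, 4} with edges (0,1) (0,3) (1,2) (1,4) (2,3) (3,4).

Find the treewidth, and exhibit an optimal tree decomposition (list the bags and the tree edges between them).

Every bag has size at most 3, so the width is 3 − 1 = 2 and tw(G) ≤ 2. Since 0–3–2–1–0 is a cycle in G, G is not acyclic. Forests are exactly the graphs of treewidth ≤ 1, so tw(G) ≥ 2. The upper and lower bounds meet at 2, so that is the treewidth.

Treewidth 2.
One such decomposition:
Bags: B1 = {0, 1, 3}  B2 = {1, 2, 3}  B3 = {1, 3, 4}
Tree: B1–B2, B2–B3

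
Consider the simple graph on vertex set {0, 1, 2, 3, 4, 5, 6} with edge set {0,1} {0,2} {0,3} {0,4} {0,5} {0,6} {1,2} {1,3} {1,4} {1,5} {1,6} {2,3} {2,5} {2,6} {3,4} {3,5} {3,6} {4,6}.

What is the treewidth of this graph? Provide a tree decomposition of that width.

Treewidth 4.
Bags: B1 = {0, 1, 2, 3, 6}  B2 = {0, 1, 3, 4, 6}  B3 = {0, 1, 2, 3, 5}
Tree: B1–B2, B1–B3

Every bag has size at most 5, so the width is 5 − 1 = 4 and tw(G) ≤ 4. On the other hand G contains the 5-clique {0, 1, 2, 3, 5}. A clique must lie in a single bag of any decomposition, so no decomposition can have width below 4. Therefore the treewidth is 4.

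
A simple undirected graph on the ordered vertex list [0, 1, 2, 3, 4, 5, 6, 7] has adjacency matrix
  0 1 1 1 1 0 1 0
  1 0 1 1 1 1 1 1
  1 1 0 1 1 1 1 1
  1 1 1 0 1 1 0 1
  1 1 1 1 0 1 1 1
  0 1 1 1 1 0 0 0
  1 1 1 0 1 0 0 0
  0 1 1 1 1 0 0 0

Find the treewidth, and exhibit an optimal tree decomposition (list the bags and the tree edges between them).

Each bag holds 5 vertices, so the decomposition has width 4, which upper-bounds the treewidth. On the other hand G contains the 5-clique {0, 1, 2, 3, 4}. A clique must lie in a single bag of any decomposition, so no decomposition can have width below 4. The upper and lower bounds meet at 4, so that is the treewidth.

Treewidth 4.
One optimal decomposition is:
Bags: B1 = {1, 2, 3, 4, 7}  B2 = {0, 1, 2, 3, 4}  B3 = {1, 2, 3, 4, 5}  B4 = {0, 1, 2, 4, 6}
Tree: B1–B2, B1–B3, B2–B4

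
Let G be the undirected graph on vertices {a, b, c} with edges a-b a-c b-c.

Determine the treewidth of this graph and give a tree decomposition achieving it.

Treewidth 2.
Bags: B1 = {a, b, c}
Tree: (single bag)

With just one bag of size 3, the width is 3 − 1 = 2, so tw(G) ≤ 2. Conversely, {a, b, c} is a clique of size 3, and the vertices of any clique must share a bag in every tree decomposition; so some bag has ≥ 3 vertices and tw(G) ≥ 2. Therefore the treewidth is 2.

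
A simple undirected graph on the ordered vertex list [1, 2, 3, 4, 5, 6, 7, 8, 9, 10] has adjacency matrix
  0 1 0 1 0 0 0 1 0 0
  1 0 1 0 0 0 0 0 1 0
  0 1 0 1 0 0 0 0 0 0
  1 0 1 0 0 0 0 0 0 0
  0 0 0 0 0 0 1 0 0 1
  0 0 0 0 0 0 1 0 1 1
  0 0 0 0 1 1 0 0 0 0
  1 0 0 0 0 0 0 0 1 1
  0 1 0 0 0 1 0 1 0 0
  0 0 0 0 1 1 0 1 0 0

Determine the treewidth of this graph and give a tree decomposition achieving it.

Treewidth 2.
Bags: B1 = {5, 7, 10}  B2 = {6, 7, 10}  B3 = {6, 8, 10}  B4 = {6, 8, 9}  B5 = {1, 8, 9}  B6 = {1, 2, 9}  B7 = {1, 2, 4}  B8 = {2, 3, 4}
Tree: B1–B2, B2–B3, B3–B4, B4–B5, B5–B6, B6–B7, B7–B8

Every bag has size at most 3, so the width is 3 − 1 = 2 and tw(G) ≤ 2. The edges 5–7–6–10–5 form a cycle, so G is not a tree and its treewidth is at least 2. Hence tw(G) = 2 exactly.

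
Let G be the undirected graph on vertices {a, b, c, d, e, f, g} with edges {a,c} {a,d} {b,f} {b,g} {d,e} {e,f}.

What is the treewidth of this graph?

1

A width-1 tree decomposition is:
Bags: B1 = {b, g}  B2 = {b, f}  B3 = {e, f}  B4 = {d, e}  B5 = {a, d}  B6 = {a, c}
Tree: B1–B2, B2–B3, B3–B4, B4–B5, B5–B6
Every bag has size at most 2, so the width is 2 − 1 = 1 and tw(G) ≤ 1. G has an edge, so its treewidth is at least 1. The upper and lower bounds meet at 1, so that is the treewidth.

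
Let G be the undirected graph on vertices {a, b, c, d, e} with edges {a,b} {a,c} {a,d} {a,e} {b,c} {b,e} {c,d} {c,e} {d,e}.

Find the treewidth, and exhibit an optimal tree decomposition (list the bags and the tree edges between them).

Treewidth 3.
Bags: B1 = {a, b, c, e}  B2 = {a, c, d, e}
Tree: B1–B2

The largest bag has 4 vertices, giving width 3; this decomposition certifies tw(G) ≤ 3. For the lower bound, the 4 vertices {a, c, d, e} are pairwise adjacent, and any tree decomposition puts a clique entirely inside one bag — forcing width ≥ 3. Therefore the treewidth is 3.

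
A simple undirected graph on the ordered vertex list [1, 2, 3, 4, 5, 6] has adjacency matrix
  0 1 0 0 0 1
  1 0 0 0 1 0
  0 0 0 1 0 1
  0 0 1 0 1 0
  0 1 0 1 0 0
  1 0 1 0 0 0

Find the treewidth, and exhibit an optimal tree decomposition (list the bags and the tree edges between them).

Treewidth 2.
One such decomposition:
Bags: B1 = {1, 3, 6}  B2 = {1, 3, 4}  B3 = {1, 4, 5}  B4 = {1, 2, 5}
Tree: B1–B2, B2–B3, B3–B4

The largest bag has 3 vertices, giving width 2; this decomposition certifies tw(G) ≤ 2. For the lower bound, G contains the cycle 1–6–3–4–5–2–1, so G is not a forest; only forests have treewidth ≤ 1, hence tw(G) ≥ 2. Therefore the treewidth is 2.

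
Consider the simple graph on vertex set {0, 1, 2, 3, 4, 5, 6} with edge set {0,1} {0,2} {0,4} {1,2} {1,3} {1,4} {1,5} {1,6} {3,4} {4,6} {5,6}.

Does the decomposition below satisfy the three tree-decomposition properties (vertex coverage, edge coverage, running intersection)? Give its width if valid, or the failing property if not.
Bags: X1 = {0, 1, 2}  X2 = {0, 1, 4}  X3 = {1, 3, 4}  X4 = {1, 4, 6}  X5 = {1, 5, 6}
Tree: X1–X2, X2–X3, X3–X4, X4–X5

Yes; width 2.

Every vertex of G appears in some bag (union = {0, 1, 2, 3, 4, 5, 6}); every edge is covered by a bag; and for each vertex v the set of bags containing v is connected in the bag tree. The decomposition is therefore valid. The largest bag has 3 vertices, so the width is 2.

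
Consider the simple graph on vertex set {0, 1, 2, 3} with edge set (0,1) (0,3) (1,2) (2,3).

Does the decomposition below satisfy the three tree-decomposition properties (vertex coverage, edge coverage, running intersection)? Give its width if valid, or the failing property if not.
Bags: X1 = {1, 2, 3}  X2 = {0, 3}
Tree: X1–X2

A tree decomposition must satisfy three properties: every vertex lies in some bag; for every edge, both endpoints lie together in some bag; and for every vertex, the bags containing it form a connected subtree. Here edge (1,0) lies in no bag, so the decomposition is invalid.

No — edge (1,0) lies in no bag.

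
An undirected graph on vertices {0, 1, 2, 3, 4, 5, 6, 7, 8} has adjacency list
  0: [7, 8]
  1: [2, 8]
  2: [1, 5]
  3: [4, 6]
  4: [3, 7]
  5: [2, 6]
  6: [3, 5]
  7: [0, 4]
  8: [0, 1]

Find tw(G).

A width-2 tree decomposition is:
Bags: B1 = {1, 2, 5}  B2 = {1, 5, 8}  B3 = {0, 5, 8}  B4 = {0, 5, 7}  B5 = {4, 5, 7}  B6 = {3, 4, 5}  B7 = {3, 5, 6}
Tree: B1–B2, B2–B3, B3–B4, B4–B5, B5–B6, B6–B7
The largest bag has 3 vertices, giving width 2; this decomposition certifies tw(G) ≤ 2. For the lower bound, G contains the cycle 5–2–1–8–0–7–4–3–6–5, so G is not a forest; only forests have treewidth ≤ 1, hence tw(G) ≥ 2. The upper and lower bounds meet at 2, so that is the treewidth.

2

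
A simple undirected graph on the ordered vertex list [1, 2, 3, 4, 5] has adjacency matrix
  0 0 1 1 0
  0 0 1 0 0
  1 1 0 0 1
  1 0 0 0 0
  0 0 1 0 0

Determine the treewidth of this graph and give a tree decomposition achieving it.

Every bag has size at most 2, so the width is 2 − 1 = 1 and tw(G) ≤ 1. Any graph with an edge has treewidth ≥ 1, and G has the edge 5–3. Therefore the treewidth is 1.

Treewidth 1.
Bags: B1 = {3, 5}  B2 = {1, 3}  B3 = {2, 3}  B4 = {1, 4}
Tree: B1–B2, B1–B3, B2–B4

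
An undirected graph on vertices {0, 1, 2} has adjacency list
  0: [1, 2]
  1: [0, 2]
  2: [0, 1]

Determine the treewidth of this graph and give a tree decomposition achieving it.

Treewidth 2.
Bags: B1 = {0, 1, 2}
Tree: (single bag)

A single bag containing all 3 vertices is trivially a valid decomposition of width 2. On the other hand G contains the 3-clique {0, 1, 2}. A clique must lie in a single bag of any decomposition, so no decomposition can have width below 2. Combining the bounds, tw(G) = 2.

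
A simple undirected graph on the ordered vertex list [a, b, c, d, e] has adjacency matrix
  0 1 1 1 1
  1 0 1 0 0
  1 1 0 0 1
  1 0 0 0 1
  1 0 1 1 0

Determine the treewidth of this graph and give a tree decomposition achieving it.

The largest bag has 3 vertices, giving width 2; this decomposition certifies tw(G) ≤ 2. On the other hand G contains the 3-clique {a, d, e}. A clique must lie in a single bag of any decomposition, so no decomposition can have width below 2. Therefore the treewidth is 2.

Treewidth 2.
One optimal decomposition is:
Bags: B1 = {a, b, c}  B2 = {a, c, e}  B3 = {a, d, e}
Tree: B1–B2, B2–B3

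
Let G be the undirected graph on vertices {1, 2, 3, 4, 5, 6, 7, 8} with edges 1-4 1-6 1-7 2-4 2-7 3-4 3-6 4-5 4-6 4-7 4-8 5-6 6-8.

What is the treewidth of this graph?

2

A width-2 tree decomposition is:
Bags: B1 = {4, 5, 6}  B2 = {1, 4, 6}  B3 = {3, 4, 6}  B4 = {1, 4, 7}  B5 = {2, 4, 7}  B6 = {4, 6, 8}
Tree: B1–B2, B2–B3, B2–B4, B4–B5, B2–B6
Each bag holds 3 vertices, so the decomposition has width 2, which upper-bounds the treewidth. Conversely, {2, 4, 7} is a clique of size 3, and the vertices of any clique must share a bag in every tree decomposition; so some bag has ≥ 3 vertices and tw(G) ≥ 2. Hence tw(G) = 2 exactly.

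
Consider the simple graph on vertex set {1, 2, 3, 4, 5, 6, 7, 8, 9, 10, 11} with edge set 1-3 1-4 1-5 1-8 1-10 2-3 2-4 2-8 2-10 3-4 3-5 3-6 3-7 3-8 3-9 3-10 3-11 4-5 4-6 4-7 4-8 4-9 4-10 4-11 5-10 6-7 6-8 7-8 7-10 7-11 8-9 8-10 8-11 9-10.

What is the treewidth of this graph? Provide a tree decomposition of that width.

Treewidth 4.
One such decomposition:
Bags: B1 = {1, 3, 4, 8, 10}  B2 = {2, 3, 4, 8, 10}  B3 = {3, 4, 7, 8, 10}  B4 = {1, 3, 4, 5, 10}  B5 = {3, 4, 6, 7, 8}  B6 = {3, 4, 7, 8, 11}  B7 = {3, 4, 8, 9, 10}
Tree: B1–B2, B1–B3, B1–B4, B3–B5, B5–B6, B2–B7

Every bag has size at most 5, so the width is 5 − 1 = 4 and tw(G) ≤ 4. Conversely, {1, 3, 4, 8, 10} is a clique of size 5, and the vertices of any clique must share a bag in every tree decomposition; so some bag has ≥ 5 vertices and tw(G) ≥ 4. Combining the bounds, tw(G) = 4.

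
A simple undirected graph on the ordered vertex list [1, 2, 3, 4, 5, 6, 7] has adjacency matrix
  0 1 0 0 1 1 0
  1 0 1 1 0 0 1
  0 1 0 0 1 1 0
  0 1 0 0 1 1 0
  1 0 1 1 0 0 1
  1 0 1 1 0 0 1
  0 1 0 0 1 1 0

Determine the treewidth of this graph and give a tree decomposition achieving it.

Each bag holds 4 vertices, so the decomposition has width 3, which upper-bounds the treewidth. For the lower bound: the 4 vertex sets {1,5}, {2,3}, {6}, {4} are disjoint, each induces a connected subgraph, and every pair is joined by at least one edge of G. Contracting each set to a single vertex therefore yields K_{4} as a minor, and since treewidth is minor-monotone, tw(G) ≥ tw(K_{4}) = 3. Hence tw(G) = 3 exactly.

Treewidth 3.
One optimal decomposition is:
Bags: B1 = {1, 2, 5, 6}  B2 = {2, 3, 5, 6}  B3 = {2, 4, 5, 6}  B4 = {2, 5, 6, 7}
Tree: B1–B2, B2–B3, B3–B4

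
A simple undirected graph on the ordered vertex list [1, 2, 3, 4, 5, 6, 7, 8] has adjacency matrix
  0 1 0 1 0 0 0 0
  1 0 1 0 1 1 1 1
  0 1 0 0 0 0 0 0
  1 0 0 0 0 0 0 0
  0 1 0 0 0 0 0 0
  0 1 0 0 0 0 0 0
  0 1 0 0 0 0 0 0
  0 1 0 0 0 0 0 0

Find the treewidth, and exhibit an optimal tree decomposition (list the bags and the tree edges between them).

The largest bag has 2 vertices, giving width 1; this decomposition certifies tw(G) ≤ 1. Any graph with an edge has treewidth ≥ 1, and G has the edge 6–2. Combining the bounds, tw(G) = 1.

Treewidth 1.
One optimal decomposition is:
Bags: B1 = {2, 6}  B2 = {2, 8}  B3 = {1, 2}  B4 = {2, 5}  B5 = {2, 7}  B6 = {2, 3}  B7 = {1, 4}
Tree: B1–B2, B1–B3, B2–B4, B3–B5, B5–B6, B3–B7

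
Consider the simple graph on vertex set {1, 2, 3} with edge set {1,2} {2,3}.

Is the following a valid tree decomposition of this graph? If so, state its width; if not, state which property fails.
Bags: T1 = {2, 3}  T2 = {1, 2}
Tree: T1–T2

Vertex coverage: the bags together contain {1, 2, 3}, the full vertex set. Edge coverage: each edge of G has both endpoints in at least one bag. Running intersection: for every vertex, the bags containing it form a connected subtree. All three properties hold, so this is a valid tree decomposition of width max|bag| − 1 = 1, and hence tw(G) ≤ 1.

Yes; width 1.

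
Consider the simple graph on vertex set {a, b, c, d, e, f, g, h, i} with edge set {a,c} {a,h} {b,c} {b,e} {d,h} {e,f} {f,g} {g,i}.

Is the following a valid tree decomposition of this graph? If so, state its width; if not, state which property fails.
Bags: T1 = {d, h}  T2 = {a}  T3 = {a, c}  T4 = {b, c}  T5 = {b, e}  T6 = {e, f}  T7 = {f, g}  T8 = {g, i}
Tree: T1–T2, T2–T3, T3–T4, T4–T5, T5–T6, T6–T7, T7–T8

No — edge (h,a) lies in no bag.

A tree decomposition must satisfy three properties: every vertex lies in some bag; for every edge, both endpoints lie together in some bag; and for every vertex, the bags containing it form a connected subtree. Here edge (h,a) lies in no bag, so the decomposition is invalid.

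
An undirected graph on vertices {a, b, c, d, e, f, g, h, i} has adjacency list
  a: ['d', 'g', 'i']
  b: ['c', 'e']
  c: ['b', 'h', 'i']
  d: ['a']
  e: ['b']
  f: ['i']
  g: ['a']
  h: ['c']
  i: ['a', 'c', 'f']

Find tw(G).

A width-1 tree decomposition is:
Bags: B1 = {c, i}  B2 = {b, c}  B3 = {a, i}  B4 = {b, e}  B5 = {a, g}  B6 = {c, h}  B7 = {a, d}  B8 = {f, i}
Tree: B1–B2, B1–B3, B2–B4, B3–B5, B2–B6, B3–B7, B1–B8
Each bag holds 2 vertices, so the decomposition has width 1, which upper-bounds the treewidth. G has an edge, so its treewidth is at least 1. Combining the bounds, tw(G) = 1.

1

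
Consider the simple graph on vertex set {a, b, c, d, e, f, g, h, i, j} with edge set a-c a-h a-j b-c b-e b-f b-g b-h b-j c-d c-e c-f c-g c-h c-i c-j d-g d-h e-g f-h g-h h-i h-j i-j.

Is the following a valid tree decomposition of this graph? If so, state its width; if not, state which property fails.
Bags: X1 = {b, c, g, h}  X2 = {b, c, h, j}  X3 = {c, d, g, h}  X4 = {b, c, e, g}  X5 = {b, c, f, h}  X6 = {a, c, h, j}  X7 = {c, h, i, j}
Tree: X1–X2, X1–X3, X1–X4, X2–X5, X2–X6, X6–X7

Checking the three conditions: (i) the bags cover all of {a, b, c, d, e, f, g, h, i, j}; (ii) for each edge, some bag contains both endpoints; (iii) the bags containing any fixed vertex form a subtree. All hold, so the decomposition is valid with width 4 − 1 = 3.

Yes; width 3.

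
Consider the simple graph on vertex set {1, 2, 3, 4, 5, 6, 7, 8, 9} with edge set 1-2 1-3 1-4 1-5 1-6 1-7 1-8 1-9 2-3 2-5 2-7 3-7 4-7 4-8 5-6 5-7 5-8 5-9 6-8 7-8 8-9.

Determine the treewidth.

3

A width-3 tree decomposition is:
Bags: B1 = {1, 2, 5, 7}  B2 = {1, 5, 7, 8}  B3 = {1, 5, 6, 8}  B4 = {1, 5, 8, 9}  B5 = {1, 4, 7, 8}  B6 = {1, 2, 3, 7}
Tree: B1–B2, B2–B3, B2–B4, B2–B5, B1–B6
Each bag holds 4 vertices, so the decomposition has width 3, which upper-bounds the treewidth. On the other hand G contains the 4-clique {1, 2, 3, 7}. A clique must lie in a single bag of any decomposition, so no decomposition can have width below 3. Hence tw(G) = 3 exactly.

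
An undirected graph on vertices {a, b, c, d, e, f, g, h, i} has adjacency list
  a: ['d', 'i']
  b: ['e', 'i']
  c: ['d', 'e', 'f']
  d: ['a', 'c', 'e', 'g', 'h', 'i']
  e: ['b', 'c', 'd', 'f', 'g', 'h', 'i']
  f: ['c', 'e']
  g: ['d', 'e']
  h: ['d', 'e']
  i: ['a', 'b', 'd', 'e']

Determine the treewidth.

A width-2 tree decomposition is:
Bags: B1 = {d, e, i}  B2 = {a, d, i}  B3 = {d, e, h}  B4 = {b, e, i}  B5 = {d, e, g}  B6 = {c, d, e}  B7 = {c, e, f}
Tree: B1–B2, B1–B3, B1–B4, B3–B5, B3–B6, B6–B7
The largest bag has 3 vertices, giving width 2; this decomposition certifies tw(G) ≤ 2. Conversely, {d, e, g} is a clique of size 3, and the vertices of any clique must share a bag in every tree decomposition; so some bag has ≥ 3 vertices and tw(G) ≥ 2. Combining the bounds, tw(G) = 2.

2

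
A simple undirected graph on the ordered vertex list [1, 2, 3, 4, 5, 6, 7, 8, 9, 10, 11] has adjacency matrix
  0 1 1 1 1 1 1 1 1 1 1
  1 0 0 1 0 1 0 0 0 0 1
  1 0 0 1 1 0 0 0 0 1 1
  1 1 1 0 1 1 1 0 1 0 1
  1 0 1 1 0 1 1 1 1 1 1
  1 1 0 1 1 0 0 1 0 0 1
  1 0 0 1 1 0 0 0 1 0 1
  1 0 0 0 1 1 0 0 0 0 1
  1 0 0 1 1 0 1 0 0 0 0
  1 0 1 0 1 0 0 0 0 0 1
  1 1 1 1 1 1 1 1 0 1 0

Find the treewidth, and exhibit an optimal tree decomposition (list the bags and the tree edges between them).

Every bag has size at most 5, so the width is 5 − 1 = 4 and tw(G) ≤ 4. For the lower bound, the 5 vertices {1, 2, 4, 6, 11} are pairwise adjacent, and any tree decomposition puts a clique entirely inside one bag — forcing width ≥ 4. Hence tw(G) = 4 exactly.

Treewidth 4.
Bags: B1 = {1, 4, 5, 6, 11}  B2 = {1, 3, 4, 5, 11}  B3 = {1, 2, 4, 6, 11}  B4 = {1, 3, 5, 10, 11}  B5 = {1, 4, 5, 7, 11}  B6 = {1, 5, 6, 8, 11}  B7 = {1, 4, 5, 7, 9}
Tree: B1–B2, B1–B3, B2–B4, B1–B5, B1–B6, B5–B7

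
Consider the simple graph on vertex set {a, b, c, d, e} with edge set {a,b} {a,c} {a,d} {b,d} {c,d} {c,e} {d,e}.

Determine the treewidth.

2

A width-2 tree decomposition is:
Bags: B1 = {a, c, d}  B2 = {c, d, e}  B3 = {a, b, d}
Tree: B1–B2, B1–B3
Each bag holds 3 vertices, so the decomposition has width 2, which upper-bounds the treewidth. On the other hand G contains the 3-clique {c, d, e}. A clique must lie in a single bag of any decomposition, so no decomposition can have width below 2. Hence tw(G) = 2 exactly.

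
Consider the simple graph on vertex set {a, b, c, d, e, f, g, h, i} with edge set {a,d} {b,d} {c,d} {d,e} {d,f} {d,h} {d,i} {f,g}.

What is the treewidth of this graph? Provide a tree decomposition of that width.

Each bag holds 2 vertices, so the decomposition has width 1, which upper-bounds the treewidth. Since G has at least one edge (e.g. d–f), it is not an edgeless graph, so tw(G) ≥ 1. Therefore the treewidth is 1.

Treewidth 1.
One optimal decomposition is:
Bags: B1 = {d, f}  B2 = {a, d}  B3 = {b, d}  B4 = {f, g}  B5 = {d, h}  B6 = {c, d}  B7 = {d, i}  B8 = {d, e}
Tree: B1–B2, B2–B3, B1–B4, B1–B5, B3–B6, B6–B7, B6–B8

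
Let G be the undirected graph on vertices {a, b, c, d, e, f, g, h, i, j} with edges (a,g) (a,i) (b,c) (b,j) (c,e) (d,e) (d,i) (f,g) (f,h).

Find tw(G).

A width-1 tree decomposition is:
Bags: B1 = {f, h}  B2 = {f, g}  B3 = {a, g}  B4 = {a, i}  B5 = {d, i}  B6 = {d, e}  B7 = {c, e}  B8 = {b, c}  B9 = {b, j}
Tree: B1–B2, B2–B3, B3–B4, B4–B5, B5–B6, B6–B7, B7–B8, B8–B9
Each bag holds 2 vertices, so the decomposition has width 1, which upper-bounds the treewidth. G has an edge, so its treewidth is at least 1. The upper and lower bounds meet at 1, so that is the treewidth.

1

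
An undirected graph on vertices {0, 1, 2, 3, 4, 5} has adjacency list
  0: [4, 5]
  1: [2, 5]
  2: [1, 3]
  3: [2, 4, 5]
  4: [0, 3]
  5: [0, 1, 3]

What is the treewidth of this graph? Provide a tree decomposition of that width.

The largest bag has 3 vertices, giving width 2; this decomposition certifies tw(G) ≤ 2. Since 2–1–5–3–2 is a cycle in G, G is not acyclic. Forests are exactly the graphs of treewidth ≤ 1, so tw(G) ≥ 2. The upper and lower bounds meet at 2, so that is the treewidth.

Treewidth 2.
One optimal decomposition is:
Bags: B1 = {1, 2, 3}  B2 = {1, 3, 5}  B3 = {3, 4, 5}  B4 = {0, 4, 5}
Tree: B1–B2, B2–B3, B3–B4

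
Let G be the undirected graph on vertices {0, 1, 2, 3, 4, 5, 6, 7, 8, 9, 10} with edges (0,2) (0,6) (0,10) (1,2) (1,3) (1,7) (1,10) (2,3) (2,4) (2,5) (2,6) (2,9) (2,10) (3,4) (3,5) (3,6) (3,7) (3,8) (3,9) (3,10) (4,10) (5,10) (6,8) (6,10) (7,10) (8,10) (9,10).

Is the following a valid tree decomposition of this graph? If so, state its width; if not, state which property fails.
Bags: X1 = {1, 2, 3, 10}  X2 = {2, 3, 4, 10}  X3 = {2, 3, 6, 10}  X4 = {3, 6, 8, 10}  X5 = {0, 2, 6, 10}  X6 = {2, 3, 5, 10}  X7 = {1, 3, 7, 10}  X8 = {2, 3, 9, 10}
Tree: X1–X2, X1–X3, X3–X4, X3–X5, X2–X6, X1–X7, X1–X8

Yes; width 3.

Vertex coverage: the bags together contain {0, 1, 2, 3, 4, 5, 6, 7, 8, 9, 10}, the full vertex set. Edge coverage: each edge of G has both endpoints in at least one bag. Running intersection: for every vertex, the bags containing it form a connected subtree. All three properties hold, so this is a valid tree decomposition of width max|bag| − 1 = 3, and hence tw(G) ≤ 3.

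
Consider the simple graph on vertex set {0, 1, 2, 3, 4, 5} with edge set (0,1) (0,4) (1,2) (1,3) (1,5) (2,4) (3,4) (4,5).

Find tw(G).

2

A width-2 tree decomposition is:
Bags: B1 = {1, 3, 4}  B2 = {0, 1, 4}  B3 = {1, 2, 4}  B4 = {1, 4, 5}
Tree: B1–B2, B2–B3, B3–B4
The largest bag has 3 vertices, giving width 2; this decomposition certifies tw(G) ≤ 2. Since 3–4–0–1–3 is a cycle in G, G is not acyclic. Forests are exactly the graphs of treewidth ≤ 1, so tw(G) ≥ 2. Hence tw(G) = 2 exactly.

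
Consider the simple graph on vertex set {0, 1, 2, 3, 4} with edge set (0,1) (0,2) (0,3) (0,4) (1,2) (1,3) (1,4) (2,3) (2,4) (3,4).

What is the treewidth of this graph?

4

A width-4 tree decomposition is:
Bags: B1 = {0, 1, 2, 3, 4}
Tree: (single bag)
A single bag containing all 5 vertices is trivially a valid decomposition of width 4. On the other hand G contains the 5-clique {0, 1, 2, 3, 4}. A clique must lie in a single bag of any decomposition, so no decomposition can have width below 4. Combining the bounds, tw(G) = 4.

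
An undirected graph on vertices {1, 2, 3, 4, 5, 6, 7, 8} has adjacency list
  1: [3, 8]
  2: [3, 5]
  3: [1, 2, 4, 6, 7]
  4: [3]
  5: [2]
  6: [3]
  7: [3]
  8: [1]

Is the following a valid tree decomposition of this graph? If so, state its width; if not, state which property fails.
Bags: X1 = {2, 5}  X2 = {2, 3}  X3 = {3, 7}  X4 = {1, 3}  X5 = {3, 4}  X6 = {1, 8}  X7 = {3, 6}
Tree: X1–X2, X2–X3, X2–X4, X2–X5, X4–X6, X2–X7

Yes; width 1.

Every vertex of G appears in some bag (union = {1, 2, 3, 4, 5, 6, 7, 8}); every edge is covered by a bag; and for each vertex v the set of bags containing v is connected in the bag tree. The decomposition is therefore valid. The largest bag has 2 vertices, so the width is 1.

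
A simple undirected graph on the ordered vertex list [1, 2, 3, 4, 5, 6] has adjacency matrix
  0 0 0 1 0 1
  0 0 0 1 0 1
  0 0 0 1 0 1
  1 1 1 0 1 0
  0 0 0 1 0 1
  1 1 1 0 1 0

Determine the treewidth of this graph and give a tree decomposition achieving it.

Each bag holds 3 vertices, so the decomposition has width 2, which upper-bounds the treewidth. Since 4–3–6–2–4 is a cycle in G, G is not acyclic. Forests are exactly the graphs of treewidth ≤ 1, so tw(G) ≥ 2. Hence tw(G) = 2 exactly.

Treewidth 2.
Bags: B1 = {3, 4, 6}  B2 = {2, 4, 6}  B3 = {1, 4, 6}  B4 = {4, 5, 6}
Tree: B1–B2, B2–B3, B3–B4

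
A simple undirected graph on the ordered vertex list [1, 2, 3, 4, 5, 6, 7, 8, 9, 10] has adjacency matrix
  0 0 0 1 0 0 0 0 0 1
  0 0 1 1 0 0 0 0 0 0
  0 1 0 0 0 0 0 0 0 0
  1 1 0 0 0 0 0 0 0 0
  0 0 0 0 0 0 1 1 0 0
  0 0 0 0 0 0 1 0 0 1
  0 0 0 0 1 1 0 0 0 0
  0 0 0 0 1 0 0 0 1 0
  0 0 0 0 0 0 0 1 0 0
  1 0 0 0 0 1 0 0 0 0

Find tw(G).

A width-1 tree decomposition is:
Bags: B1 = {8, 9}  B2 = {5, 8}  B3 = {5, 7}  B4 = {6, 7}  B5 = {6, 10}  B6 = {1, 10}  B7 = {1, 4}  B8 = {2, 4}  B9 = {2, 3}
Tree: B1–B2, B2–B3, B3–B4, B4–B5, B5–B6, B6–B7, B7–B8, B8–B9
The largest bag has 2 vertices, giving width 1; this decomposition certifies tw(G) ≤ 1. Any graph with an edge has treewidth ≥ 1, and G has the edge 9–8. Therefore the treewidth is 1.

1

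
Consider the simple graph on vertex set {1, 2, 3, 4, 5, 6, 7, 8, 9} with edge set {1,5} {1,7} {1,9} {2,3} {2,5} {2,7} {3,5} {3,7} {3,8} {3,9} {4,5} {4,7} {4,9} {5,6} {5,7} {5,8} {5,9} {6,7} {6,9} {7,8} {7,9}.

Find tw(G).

A width-3 tree decomposition is:
Bags: B1 = {1, 5, 7, 9}  B2 = {3, 5, 7, 9}  B3 = {4, 5, 7, 9}  B4 = {2, 3, 5, 7}  B5 = {3, 5, 7, 8}  B6 = {5, 6, 7, 9}
Tree: B1–B2, B2–B3, B2–B4, B4–B5, B1–B6
Every bag has size at most 4, so the width is 4 − 1 = 3 and tw(G) ≤ 3. For the lower bound, the 4 vertices {3, 5, 7, 8} are pairwise adjacent, and any tree decomposition puts a clique entirely inside one bag — forcing width ≥ 3. The upper and lower bounds meet at 3, so that is the treewidth.

3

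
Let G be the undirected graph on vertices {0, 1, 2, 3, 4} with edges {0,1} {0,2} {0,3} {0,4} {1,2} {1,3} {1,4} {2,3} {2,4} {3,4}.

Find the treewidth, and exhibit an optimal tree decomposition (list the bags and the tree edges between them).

A single bag containing all 5 vertices is trivially a valid decomposition of width 4. For the lower bound, the 5 vertices {0, 1, 2, 3, 4} are pairwise adjacent, and any tree decomposition puts a clique entirely inside one bag — forcing width ≥ 4. The upper and lower bounds meet at 4, so that is the treewidth.

Treewidth 4.
One optimal decomposition is:
Bags: B1 = {0, 1, 2, 3, 4}
Tree: (single bag)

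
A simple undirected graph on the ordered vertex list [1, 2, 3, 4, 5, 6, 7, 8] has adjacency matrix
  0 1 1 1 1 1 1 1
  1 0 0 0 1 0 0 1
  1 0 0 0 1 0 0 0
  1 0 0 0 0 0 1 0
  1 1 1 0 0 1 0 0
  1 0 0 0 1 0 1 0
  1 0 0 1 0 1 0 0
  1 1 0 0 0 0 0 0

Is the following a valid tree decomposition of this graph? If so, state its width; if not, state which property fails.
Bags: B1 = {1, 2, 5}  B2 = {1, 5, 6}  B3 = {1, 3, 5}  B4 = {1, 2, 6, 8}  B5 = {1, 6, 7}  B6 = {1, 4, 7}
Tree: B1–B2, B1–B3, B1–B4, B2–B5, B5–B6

No — bags containing vertex 6 are not connected in the tree.

A tree decomposition must satisfy three properties: every vertex lies in some bag; for every edge, both endpoints lie together in some bag; and for every vertex, the bags containing it form a connected subtree. Here bags containing vertex 6 are not connected in the tree, so the decomposition is invalid.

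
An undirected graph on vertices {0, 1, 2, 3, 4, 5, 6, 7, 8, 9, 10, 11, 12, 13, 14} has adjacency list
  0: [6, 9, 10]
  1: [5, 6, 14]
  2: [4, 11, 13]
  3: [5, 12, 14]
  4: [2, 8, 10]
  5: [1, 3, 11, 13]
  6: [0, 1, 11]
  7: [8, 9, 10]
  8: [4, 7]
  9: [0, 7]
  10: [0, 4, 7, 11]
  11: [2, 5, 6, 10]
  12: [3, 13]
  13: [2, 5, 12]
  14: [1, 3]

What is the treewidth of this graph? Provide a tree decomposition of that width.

Treewidth 3.
One such decomposition:
Bags: B1 = {4, 7, 8, 9}  B2 = {4, 7, 9, 10}  B3 = {0, 4, 9, 10}  B4 = {0, 2, 4, 10}  B5 = {0, 2, 10, 11}  B6 = {0, 2, 6, 11}  B7 = {2, 6, 11, 13}  B8 = {5, 6, 11, 13}  B9 = {1, 5, 6, 13}  B10 = {1, 5, 12, 13}  B11 = {1, 3, 5, 12}  B12 = {1, 3, 12, 14}
Tree: B1–B2, B2–B3, B3–B4, B4–B5, B5–B6, B6–B7, B7–B8, B8–B9, B9–B10, B10–B11, B11–B12

Every bag has size at most 4, so the width is 4 − 1 = 3 and tw(G) ≤ 3. For the lower bound: the 4 vertex sets {7,8,9}, {4}, {10}, {0,2,6,11} are disjoint, each induces a connected subgraph, and every pair is joined by at least one edge of G. Contracting each set to a single vertex therefore yields K_{4} as a minor, and since treewidth is minor-monotone, tw(G) ≥ tw(K_{4}) = 3. Therefore the treewidth is 3.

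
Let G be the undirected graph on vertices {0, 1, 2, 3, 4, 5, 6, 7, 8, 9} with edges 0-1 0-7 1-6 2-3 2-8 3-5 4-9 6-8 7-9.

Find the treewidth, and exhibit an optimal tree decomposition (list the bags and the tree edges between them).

Each bag holds 2 vertices, so the decomposition has width 1, which upper-bounds the treewidth. Since G has at least one edge (e.g. 5–3), it is not an edgeless graph, so tw(G) ≥ 1. Hence tw(G) = 1 exactly.

Treewidth 1.
One such decomposition:
Bags: B1 = {3, 5}  B2 = {2, 3}  B3 = {2, 8}  B4 = {6, 8}  B5 = {1, 6}  B6 = {0, 1}  B7 = {0, 7}  B8 = {7, 9}  B9 = {4, 9}
Tree: B1–B2, B2–B3, B3–B4, B4–B5, B5–B6, B6–B7, B7–B8, B8–B9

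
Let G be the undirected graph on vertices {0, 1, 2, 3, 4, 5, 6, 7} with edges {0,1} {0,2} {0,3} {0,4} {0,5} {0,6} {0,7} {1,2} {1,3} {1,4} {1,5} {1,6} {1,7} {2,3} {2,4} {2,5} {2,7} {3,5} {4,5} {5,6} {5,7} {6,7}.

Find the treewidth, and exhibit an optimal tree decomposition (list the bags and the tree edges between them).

Treewidth 4.
One optimal decomposition is:
Bags: B1 = {0, 1, 2, 3, 5}  B2 = {0, 1, 2, 5, 7}  B3 = {0, 1, 2, 4, 5}  B4 = {0, 1, 5, 6, 7}
Tree: B1–B2, B2–B3, B2–B4

Each bag holds 5 vertices, so the decomposition has width 4, which upper-bounds the treewidth. Conversely, {0, 1, 2, 3, 5} is a clique of size 5, and the vertices of any clique must share a bag in every tree decomposition; so some bag has ≥ 5 vertices and tw(G) ≥ 4. The upper and lower bounds meet at 4, so that is the treewidth.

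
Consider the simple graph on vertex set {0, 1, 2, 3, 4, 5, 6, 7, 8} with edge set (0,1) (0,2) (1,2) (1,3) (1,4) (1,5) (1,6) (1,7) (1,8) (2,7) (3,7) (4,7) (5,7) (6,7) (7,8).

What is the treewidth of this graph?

2

A width-2 tree decomposition is:
Bags: B1 = {1, 7, 8}  B2 = {1, 3, 7}  B3 = {1, 2, 7}  B4 = {1, 6, 7}  B5 = {0, 1, 2}  B6 = {1, 4, 7}  B7 = {1, 5, 7}
Tree: B1–B2, B1–B3, B2–B4, B3–B5, B4–B6, B2–B7
The largest bag has 3 vertices, giving width 2; this decomposition certifies tw(G) ≤ 2. Conversely, {0, 1, 2} is a clique of size 3, and the vertices of any clique must share a bag in every tree decomposition; so some bag has ≥ 3 vertices and tw(G) ≥ 2. Hence tw(G) = 2 exactly.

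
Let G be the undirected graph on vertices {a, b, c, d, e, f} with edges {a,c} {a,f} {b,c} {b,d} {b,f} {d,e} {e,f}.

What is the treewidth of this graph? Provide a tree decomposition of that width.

Each bag holds 3 vertices, so the decomposition has width 2, which upper-bounds the treewidth. Since a–c–b–f–a is a cycle in G, G is not acyclic. Forests are exactly the graphs of treewidth ≤ 1, so tw(G) ≥ 2. Combining the bounds, tw(G) = 2.

Treewidth 2.
One such decomposition:
Bags: B1 = {a, c, f}  B2 = {b, c, f}  B3 = {b, e, f}  B4 = {b, d, e}
Tree: B1–B2, B2–B3, B3–B4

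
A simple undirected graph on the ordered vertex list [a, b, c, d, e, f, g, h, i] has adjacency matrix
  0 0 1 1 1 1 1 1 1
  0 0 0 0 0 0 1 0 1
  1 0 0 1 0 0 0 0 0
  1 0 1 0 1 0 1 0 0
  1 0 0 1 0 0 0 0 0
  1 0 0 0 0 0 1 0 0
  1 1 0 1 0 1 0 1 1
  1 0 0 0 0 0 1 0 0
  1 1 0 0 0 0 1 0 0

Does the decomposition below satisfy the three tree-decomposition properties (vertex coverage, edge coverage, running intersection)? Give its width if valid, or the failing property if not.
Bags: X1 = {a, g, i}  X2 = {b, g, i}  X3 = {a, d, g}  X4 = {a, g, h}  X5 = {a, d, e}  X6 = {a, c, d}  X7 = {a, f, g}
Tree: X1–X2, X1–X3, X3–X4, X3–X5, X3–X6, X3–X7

Yes; width 2.

Every vertex of G appears in some bag (union = {a, b, c, d, e, f, g, h, i}); every edge is covered by a bag; and for each vertex v the set of bags containing v is connected in the bag tree. The decomposition is therefore valid. The largest bag has 3 vertices, so the width is 2.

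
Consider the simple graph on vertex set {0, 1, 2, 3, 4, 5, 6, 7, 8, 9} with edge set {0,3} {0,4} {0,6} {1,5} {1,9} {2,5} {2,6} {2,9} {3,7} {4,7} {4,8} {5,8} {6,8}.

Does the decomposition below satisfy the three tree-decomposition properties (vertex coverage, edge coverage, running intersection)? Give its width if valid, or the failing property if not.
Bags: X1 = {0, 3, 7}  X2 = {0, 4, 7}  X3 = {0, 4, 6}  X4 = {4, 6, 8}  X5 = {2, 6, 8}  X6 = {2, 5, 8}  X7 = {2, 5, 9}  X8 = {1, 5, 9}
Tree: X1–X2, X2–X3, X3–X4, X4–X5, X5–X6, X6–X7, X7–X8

Yes; width 2.

Checking the three conditions: (i) the bags cover all of {0, 1, 2, 3, 4, 5, 6, 7, 8, 9}; (ii) for each edge, some bag contains both endpoints; (iii) the bags containing any fixed vertex form a subtree. All hold, so the decomposition is valid with width 3 − 1 = 2.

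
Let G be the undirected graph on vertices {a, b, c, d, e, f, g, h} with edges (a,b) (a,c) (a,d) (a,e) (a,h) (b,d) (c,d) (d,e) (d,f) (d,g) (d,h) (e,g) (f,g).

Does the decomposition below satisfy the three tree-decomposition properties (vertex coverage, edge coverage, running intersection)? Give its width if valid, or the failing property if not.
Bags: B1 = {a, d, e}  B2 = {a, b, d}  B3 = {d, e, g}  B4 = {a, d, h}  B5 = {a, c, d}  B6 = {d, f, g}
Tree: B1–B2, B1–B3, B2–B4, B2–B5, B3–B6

Yes; width 2.

Vertex coverage: the bags together contain {a, b, c, d, e, f, g, h}, the full vertex set. Edge coverage: each edge of G has both endpoints in at least one bag. Running intersection: for every vertex, the bags containing it form a connected subtree. All three properties hold, so this is a valid tree decomposition of width max|bag| − 1 = 2, and hence tw(G) ≤ 2.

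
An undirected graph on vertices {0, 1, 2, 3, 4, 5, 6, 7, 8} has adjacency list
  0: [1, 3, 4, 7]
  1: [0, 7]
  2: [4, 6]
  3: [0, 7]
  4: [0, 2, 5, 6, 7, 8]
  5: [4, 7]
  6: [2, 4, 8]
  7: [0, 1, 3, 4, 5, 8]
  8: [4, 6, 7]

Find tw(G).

2

A width-2 tree decomposition is:
Bags: B1 = {4, 7, 8}  B2 = {4, 6, 8}  B3 = {4, 5, 7}  B4 = {0, 4, 7}  B5 = {0, 1, 7}  B6 = {0, 3, 7}  B7 = {2, 4, 6}
Tree: B1–B2, B1–B3, B1–B4, B4–B5, B5–B6, B2–B7
The largest bag has 3 vertices, giving width 2; this decomposition certifies tw(G) ≤ 2. On the other hand G contains the 3-clique {0, 1, 7}. A clique must lie in a single bag of any decomposition, so no decomposition can have width below 2. Therefore the treewidth is 2.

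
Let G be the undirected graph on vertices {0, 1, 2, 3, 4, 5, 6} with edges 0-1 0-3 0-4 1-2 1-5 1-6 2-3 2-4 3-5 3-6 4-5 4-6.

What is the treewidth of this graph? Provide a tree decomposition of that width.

Each bag holds 4 vertices, so the decomposition has width 3, which upper-bounds the treewidth. For the lower bound: the 4 vertex sets {4,5}, {2,3}, {1}, {6} are disjoint, each induces a connected subgraph, and every pair is joined by at least one edge of G. Contracting each set to a single vertex therefore yields K_{4} as a minor, and since treewidth is minor-monotone, tw(G) ≥ tw(K_{4}) = 3. Hence tw(G) = 3 exactly.

Treewidth 3.
One optimal decomposition is:
Bags: B1 = {1, 3, 4, 5}  B2 = {1, 2, 3, 4}  B3 = {1, 3, 4, 6}  B4 = {0, 1, 3, 4}
Tree: B1–B2, B2–B3, B3–B4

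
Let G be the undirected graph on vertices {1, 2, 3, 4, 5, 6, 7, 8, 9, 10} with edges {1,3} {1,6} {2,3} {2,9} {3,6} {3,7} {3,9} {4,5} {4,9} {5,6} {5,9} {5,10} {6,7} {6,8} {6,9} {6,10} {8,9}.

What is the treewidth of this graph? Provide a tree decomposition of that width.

Treewidth 2.
One optimal decomposition is:
Bags: B1 = {3, 6, 9}  B2 = {2, 3, 9}  B3 = {1, 3, 6}  B4 = {6, 8, 9}  B5 = {5, 6, 9}  B6 = {5, 6, 10}  B7 = {4, 5, 9}  B8 = {3, 6, 7}
Tree: B1–B2, B1–B3, B1–B4, B4–B5, B5–B6, B5–B7, B1–B8

The largest bag has 3 vertices, giving width 2; this decomposition certifies tw(G) ≤ 2. For the lower bound, the 3 vertices {2, 3, 9} are pairwise adjacent, and any tree decomposition puts a clique entirely inside one bag — forcing width ≥ 2. The upper and lower bounds meet at 2, so that is the treewidth.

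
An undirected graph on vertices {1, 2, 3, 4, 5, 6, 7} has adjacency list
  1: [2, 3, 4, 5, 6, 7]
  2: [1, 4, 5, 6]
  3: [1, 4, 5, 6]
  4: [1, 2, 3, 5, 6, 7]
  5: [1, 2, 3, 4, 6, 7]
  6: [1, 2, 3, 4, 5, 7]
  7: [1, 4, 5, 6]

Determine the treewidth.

4

A width-4 tree decomposition is:
Bags: B1 = {1, 3, 4, 5, 6}  B2 = {1, 2, 4, 5, 6}  B3 = {1, 4, 5, 6, 7}
Tree: B1–B2, B2–B3
Every bag has size at most 5, so the width is 5 − 1 = 4 and tw(G) ≤ 4. On the other hand G contains the 5-clique {1, 2, 4, 5, 6}. A clique must lie in a single bag of any decomposition, so no decomposition can have width below 4. The upper and lower bounds meet at 4, so that is the treewidth.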